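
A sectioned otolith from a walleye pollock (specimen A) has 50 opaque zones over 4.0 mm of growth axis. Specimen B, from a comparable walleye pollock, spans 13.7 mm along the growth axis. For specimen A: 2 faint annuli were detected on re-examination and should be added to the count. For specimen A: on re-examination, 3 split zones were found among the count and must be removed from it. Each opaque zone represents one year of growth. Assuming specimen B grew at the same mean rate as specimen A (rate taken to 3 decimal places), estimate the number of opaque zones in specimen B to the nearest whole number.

167 opaque zones

Specimen A: adjusted count: 50 − 3 + 2 = 49 opaque zones.
A: 4.0 mm over 49 years gives 4.0 / 49 ≈ 0.082 mm/yr.
For B, 13.7 / 0.082 = 167.07 years ≈ 167 opaque zones.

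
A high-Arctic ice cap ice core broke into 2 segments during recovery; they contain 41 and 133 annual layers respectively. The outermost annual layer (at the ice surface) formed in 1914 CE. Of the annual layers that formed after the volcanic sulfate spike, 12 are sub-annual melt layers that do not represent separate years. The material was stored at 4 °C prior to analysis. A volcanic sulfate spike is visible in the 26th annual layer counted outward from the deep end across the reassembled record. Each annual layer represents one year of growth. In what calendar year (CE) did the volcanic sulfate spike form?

Total annual layers = 41 + 133 = 174.
174 − 26 = 148 annual layers lie beyond the volcanic sulfate spike toward the ice surface.
148 − 12 false = 136 true annual layers after the volcanic sulfate spike.
Counting back 136 years from 1914 CE places the volcanic sulfate spike in 1914 − 136 = 1778 CE.

1778 CE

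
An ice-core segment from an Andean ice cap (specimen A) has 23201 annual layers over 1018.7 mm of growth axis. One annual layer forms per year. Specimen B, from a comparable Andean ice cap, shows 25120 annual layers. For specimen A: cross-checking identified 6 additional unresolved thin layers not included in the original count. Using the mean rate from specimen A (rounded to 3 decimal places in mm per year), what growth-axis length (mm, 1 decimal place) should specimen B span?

Specimen A: true annual layer count = 23201 + 6 = 23207.
A: 1018.7 mm over 23207 years gives 1018.7 / 23207 ≈ 0.044 mm/year.
B's length ≈ 0.044 × 25120 = 1105.3 mm.

1105.3 mm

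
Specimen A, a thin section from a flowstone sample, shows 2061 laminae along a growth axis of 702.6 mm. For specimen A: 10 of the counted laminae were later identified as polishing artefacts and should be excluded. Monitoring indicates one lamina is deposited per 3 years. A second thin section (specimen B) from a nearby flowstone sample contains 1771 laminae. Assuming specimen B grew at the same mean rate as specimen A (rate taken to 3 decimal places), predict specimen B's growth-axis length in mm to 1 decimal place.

Specimen A: true lamina count = 2061 − 10 = 2051.
Specimen A: at 3 years per lamina, 2051 × 3 = 6153 years.
A: Extension rate ≈ 702.6 / 6153 = 0.114 mm/year.
Specimen B: 1771 laminae at 3 years each span 1771 × 3 = 5313 years. For B, 0.114 mm/year × 5313 years = 605.7 mm.

605.7 mm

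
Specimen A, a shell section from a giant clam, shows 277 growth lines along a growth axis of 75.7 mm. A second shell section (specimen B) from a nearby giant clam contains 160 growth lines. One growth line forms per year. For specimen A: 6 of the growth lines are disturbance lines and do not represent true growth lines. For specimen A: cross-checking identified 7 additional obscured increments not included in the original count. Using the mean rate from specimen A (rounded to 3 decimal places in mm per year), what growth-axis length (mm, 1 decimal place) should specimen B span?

43.5 mm

Specimen A: correcting the raw count gives 277 − 6 + 7 = 278 true growth lines.
A: 75.7 mm over 278 years gives 75.7 / 278 ≈ 0.272 mm per year.
Length of B = 0.272 × 160 = 43.5 mm.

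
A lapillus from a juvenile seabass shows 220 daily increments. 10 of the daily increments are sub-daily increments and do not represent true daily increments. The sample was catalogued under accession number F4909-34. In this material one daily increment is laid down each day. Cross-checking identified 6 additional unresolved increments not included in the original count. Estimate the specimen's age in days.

After corrections the count is 220 − 10 + 6 = 216 daily increments.
At one daily increment per day, that is 216 days.

216 days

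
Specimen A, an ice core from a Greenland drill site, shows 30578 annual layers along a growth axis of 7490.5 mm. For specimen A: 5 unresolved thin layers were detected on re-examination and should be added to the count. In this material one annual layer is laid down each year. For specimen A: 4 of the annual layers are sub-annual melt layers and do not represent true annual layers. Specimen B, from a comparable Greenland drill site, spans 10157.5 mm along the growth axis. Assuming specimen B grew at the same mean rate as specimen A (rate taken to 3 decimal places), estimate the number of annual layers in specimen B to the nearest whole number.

41459 annual layers

Specimen A: true annual layer count = 30578 − 4 + 5 = 30579.
A: 7490.5 mm over 30579 years gives 7490.5 / 30579 ≈ 0.245 mm/year.
For B, 10157.5 / 0.245 = 41459.18 years ≈ 41459 annual layers.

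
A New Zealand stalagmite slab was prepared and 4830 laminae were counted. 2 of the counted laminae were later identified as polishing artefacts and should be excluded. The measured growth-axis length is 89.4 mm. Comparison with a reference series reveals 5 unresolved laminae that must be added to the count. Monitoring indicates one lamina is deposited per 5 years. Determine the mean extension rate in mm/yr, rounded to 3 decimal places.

0.004 mm/yr

True lamina count = 4830 − 2 + 5 = 4833.
At 5 years per lamina, 4833 × 5 = 24165 years.
89.4 mm over 24165 years gives 89.4 / 24165 ≈ 0.004 mm/yr.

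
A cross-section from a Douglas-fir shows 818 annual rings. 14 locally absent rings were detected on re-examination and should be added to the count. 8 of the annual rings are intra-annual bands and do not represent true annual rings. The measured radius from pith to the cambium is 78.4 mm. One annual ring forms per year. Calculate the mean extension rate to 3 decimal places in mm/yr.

True annual ring count = 818 − 8 + 14 = 824.
78.4 mm over 824 years gives 78.4 / 824 ≈ 0.095 mm/yr.

0.095 mm/yr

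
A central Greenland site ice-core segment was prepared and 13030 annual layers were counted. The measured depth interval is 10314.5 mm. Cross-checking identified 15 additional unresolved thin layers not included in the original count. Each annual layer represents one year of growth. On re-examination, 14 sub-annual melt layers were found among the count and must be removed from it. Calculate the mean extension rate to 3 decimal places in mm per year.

True annual layer count = 13030 − 14 + 15 = 13031.
Extension rate ≈ 10314.5 / 13031 = 0.792 mm per year.

0.792 mm per year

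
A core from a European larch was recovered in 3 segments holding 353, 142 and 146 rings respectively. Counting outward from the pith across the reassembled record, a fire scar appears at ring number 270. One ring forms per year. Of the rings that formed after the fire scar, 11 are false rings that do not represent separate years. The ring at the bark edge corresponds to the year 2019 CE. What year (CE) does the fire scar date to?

1659 CE

Total rings = 353 + 142 + 146 = 641.
Between ring 270 and the bark edge there are 641 − 270 = 371 rings.
Removing the 11 false rings leaves 371 − 11 = 360 true rings beyond the fire scar.
The ring at the bark edge is 2019 CE, so the fire scar dates to 2019 − 360 = 1659 CE.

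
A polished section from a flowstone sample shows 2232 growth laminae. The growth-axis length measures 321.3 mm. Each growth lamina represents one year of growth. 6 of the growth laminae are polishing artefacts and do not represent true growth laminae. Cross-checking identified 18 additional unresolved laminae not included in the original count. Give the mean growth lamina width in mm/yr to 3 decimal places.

0.143 mm/yr

True growth lamina count = 2232 − 6 + 18 = 2244.
Extension rate ≈ 321.3 / 2244 = 0.143 mm/yr.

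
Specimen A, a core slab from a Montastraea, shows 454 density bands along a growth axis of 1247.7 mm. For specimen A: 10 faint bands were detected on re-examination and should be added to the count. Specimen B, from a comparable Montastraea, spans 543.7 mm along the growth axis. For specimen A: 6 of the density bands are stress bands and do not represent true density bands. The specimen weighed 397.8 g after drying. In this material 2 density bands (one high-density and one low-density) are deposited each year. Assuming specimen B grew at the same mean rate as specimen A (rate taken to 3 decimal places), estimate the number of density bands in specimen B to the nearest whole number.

Specimen A: true density band count = 454 − 6 + 10 = 458.
Specimen A: with 2 density bands per year, 458 / 2 = 229 years.
A: Extension rate ≈ 1247.7 / 229 = 5.448 mm/yr.
Specimen B: 543.7 mm / 5.448 mm per year = 99.80 years; at 2 density bands per year that is 99.80 × 2 ≈ 200 density bands.

200 density bands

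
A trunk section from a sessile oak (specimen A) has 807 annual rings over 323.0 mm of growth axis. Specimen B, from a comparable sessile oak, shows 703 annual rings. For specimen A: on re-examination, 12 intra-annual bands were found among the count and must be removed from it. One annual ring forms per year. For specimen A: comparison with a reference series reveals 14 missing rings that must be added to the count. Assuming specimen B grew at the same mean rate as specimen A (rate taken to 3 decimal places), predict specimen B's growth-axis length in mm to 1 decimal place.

280.5 mm

Specimen A: true annual ring count = 807 − 12 + 14 = 809.
A: Mean rate = 323.0 mm / 809 years ≈ 0.399 mm per year.
B's length ≈ 0.399 × 703 = 280.5 mm.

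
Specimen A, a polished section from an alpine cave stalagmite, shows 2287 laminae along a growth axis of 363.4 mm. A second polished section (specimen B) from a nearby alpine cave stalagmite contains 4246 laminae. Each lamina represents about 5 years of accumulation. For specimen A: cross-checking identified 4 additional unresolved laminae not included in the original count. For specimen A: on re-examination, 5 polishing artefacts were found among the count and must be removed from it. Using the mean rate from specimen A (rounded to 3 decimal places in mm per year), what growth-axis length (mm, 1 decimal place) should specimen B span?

679.4 mm

Specimen A: after corrections the count is 2287 − 5 + 4 = 2286 laminae.
Specimen A: multiplying by 5 years per lamina: 2286 × 5 = 11430 years.
A: Mean rate = 363.4 mm / 11430 years ≈ 0.032 mm/yr.
Specimen B: 4246 laminae at 5 years each span 4246 × 5 = 21230 years. Length of B = 0.032 × 21230 = 679.4 mm.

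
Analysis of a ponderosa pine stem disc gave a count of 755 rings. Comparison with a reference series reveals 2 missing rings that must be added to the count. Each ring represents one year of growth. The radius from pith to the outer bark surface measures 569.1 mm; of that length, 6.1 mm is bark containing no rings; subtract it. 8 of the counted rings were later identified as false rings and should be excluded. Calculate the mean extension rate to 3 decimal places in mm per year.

0.752 mm per year

After corrections the count is 755 − 8 + 2 = 749 rings.
The growth record spans 569.1 − 6.1 = 563.0 mm.
563.0 mm over 749 years gives 563.0 / 749 ≈ 0.752 mm per year.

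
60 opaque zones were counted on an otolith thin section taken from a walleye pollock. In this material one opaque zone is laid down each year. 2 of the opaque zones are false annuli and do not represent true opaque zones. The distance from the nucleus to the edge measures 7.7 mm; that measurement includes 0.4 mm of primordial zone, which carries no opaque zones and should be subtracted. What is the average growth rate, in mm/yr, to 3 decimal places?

0.126 mm/yr

Correcting the raw count gives 60 − 2 = 58 true opaque zones.
Net length = 7.7 − 0.4 = 7.3 mm.
Mean rate = 7.3 mm / 58 years ≈ 0.126 mm/yr.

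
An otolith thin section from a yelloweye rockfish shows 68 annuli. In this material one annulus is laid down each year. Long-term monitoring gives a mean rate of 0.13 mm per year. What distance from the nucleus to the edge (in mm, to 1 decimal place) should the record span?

8.8 mm

68 years of growth are recorded.
Predicted length = 0.13 mm/year × 68 years = 8.8 mm.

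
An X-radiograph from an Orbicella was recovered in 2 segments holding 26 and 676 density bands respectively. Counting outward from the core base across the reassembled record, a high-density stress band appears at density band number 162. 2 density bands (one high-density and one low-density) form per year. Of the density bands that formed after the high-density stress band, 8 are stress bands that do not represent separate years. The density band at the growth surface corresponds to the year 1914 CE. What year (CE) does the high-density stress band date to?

Total density bands = 26 + 676 = 702.
The high-density stress band sits at density band 162 from the core base, so 702 − 162 = 540 density bands formed after it.
Excluding 8 false density bands: 540 − 8 = 532.
Dividing by 2 density bands per year: 532 / 2 = 266 years.
The density band at the growth surface is 1914 CE, so the high-density stress band dates to 1914 − 266 = 1648 CE.

1648 CE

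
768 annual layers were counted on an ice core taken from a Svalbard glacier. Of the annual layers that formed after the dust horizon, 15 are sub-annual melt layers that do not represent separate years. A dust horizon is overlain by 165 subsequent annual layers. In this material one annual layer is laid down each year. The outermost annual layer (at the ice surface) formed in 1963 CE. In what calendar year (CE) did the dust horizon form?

165 annual layers formed after the dust horizon.
Removing the 15 false annual layers leaves 165 − 15 = 150 true annual layers beyond the dust horizon.
1963 − 150 = 1813 CE.

1813 CE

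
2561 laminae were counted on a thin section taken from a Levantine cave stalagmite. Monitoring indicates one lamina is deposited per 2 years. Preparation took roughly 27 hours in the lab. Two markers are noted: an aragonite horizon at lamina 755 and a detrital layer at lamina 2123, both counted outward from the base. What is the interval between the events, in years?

2736 years

Separation: 2123 − 755 = 1368 laminae.
1368 laminae at 2 years each span 1368 × 2 = 2736 years.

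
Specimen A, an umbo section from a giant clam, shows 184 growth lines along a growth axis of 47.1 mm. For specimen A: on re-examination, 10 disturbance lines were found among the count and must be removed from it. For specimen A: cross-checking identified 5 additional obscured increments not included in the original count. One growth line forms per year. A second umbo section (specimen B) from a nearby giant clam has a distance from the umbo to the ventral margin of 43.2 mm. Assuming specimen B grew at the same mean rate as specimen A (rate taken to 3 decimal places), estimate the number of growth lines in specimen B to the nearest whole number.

164 growth lines

Specimen A: after corrections the count is 184 − 10 + 5 = 179 growth lines.
A: Mean rate = 47.1 mm / 179 years ≈ 0.263 mm/year.
Specimen B: 43.2 mm / 0.263 mm per year = 164.26 years ≈ 164 growth lines.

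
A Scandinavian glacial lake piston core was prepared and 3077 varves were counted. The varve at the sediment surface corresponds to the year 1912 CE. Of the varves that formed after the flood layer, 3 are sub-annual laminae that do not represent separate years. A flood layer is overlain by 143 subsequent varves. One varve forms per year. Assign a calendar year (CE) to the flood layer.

1772 CE

143 varves post-date the flood layer.
143 − 3 false = 140 true varves after the flood layer.
1912 − 140 = 1772 CE.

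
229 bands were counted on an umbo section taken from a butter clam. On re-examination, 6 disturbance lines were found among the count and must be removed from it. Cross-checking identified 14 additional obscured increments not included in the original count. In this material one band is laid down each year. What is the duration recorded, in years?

Adjusted count: 229 − 6 + 14 = 237 bands.
One band per year makes the duration 237 years.

237 years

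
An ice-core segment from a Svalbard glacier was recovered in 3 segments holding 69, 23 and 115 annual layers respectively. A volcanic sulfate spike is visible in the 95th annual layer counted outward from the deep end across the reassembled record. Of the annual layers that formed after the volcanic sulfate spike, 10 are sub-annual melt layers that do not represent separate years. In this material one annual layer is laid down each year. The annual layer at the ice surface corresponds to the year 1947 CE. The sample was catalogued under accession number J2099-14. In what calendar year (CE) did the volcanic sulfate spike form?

Total annual layers = 69 + 23 + 115 = 207.
Between annual layer 95 and the ice surface there are 207 − 95 = 112 annual layers.
Excluding 10 false annual layers: 112 − 10 = 102.
1947 − 102 = 1845 CE.

1845 CE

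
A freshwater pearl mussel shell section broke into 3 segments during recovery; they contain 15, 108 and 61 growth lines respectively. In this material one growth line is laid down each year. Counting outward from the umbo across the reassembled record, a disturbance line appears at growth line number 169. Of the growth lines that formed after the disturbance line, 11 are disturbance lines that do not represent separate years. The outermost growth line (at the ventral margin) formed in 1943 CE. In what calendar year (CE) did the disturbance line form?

Total growth lines = 15 + 108 + 61 = 184.
The disturbance line sits at growth line 169 from the umbo, so 184 − 169 = 15 growth lines formed after it.
15 − 11 false = 4 true growth lines after the disturbance line.
Counting back 4 years from 1943 CE places the disturbance line in 1943 − 4 = 1939 CE.

1939 CE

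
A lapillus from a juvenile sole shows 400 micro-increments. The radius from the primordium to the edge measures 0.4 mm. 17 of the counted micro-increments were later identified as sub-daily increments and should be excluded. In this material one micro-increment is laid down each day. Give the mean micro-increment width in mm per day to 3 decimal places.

0.001 mm per day

Correcting the raw count gives 400 − 17 = 383 true micro-increments.
0.4 mm over 383 days gives 0.4 / 383 ≈ 0.001 mm per day.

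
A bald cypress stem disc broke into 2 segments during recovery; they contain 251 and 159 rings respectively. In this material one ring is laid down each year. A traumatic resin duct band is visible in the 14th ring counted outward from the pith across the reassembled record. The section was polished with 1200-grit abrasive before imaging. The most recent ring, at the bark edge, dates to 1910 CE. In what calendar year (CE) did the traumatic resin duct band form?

Total rings = 251 + 159 = 410.
The traumatic resin duct band sits at ring 14 from the pith, so 410 − 14 = 396 rings formed after it.
The ring at the bark edge is 1910 CE, so the traumatic resin duct band dates to 1910 − 396 = 1514 CE.

1514 CE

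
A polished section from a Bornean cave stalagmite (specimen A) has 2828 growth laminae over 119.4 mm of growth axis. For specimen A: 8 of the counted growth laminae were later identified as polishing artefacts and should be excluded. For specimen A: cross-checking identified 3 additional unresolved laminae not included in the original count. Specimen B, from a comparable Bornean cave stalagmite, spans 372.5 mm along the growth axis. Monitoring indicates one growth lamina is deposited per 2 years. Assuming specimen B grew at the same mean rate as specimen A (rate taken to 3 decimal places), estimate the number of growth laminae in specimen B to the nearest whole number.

Specimen A: adjusted count: 2828 − 8 + 3 = 2823 growth laminae.
Specimen A: at 2 years per growth lamina, 2823 × 2 = 5646 years.
A: Extension rate ≈ 119.4 / 5646 = 0.021 mm/yr.
Specimen B: 372.5 mm / 0.021 mm per year = 17738.10 years; at 2 years per growth lamina that is 17738.10 / 2 ≈ 8869 growth laminae.

8869 growth laminae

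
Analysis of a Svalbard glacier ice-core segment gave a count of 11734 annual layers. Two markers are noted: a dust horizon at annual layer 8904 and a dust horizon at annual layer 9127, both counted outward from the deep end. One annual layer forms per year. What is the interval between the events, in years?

223 yr

9127 − 8904 = 223 annual layers lie between the two events.
At one annual layer per year, 223 years elapsed between them.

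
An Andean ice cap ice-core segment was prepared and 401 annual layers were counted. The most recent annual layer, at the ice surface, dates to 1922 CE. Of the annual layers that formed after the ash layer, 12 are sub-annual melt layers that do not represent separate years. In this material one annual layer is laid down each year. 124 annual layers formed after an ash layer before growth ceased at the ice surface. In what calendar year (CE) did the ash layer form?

1810 CE

124 annual layers post-date the ash layer.
Removing the 12 false annual layers leaves 124 − 12 = 112 true annual layers beyond the ash layer.
1922 − 112 = 1810 CE.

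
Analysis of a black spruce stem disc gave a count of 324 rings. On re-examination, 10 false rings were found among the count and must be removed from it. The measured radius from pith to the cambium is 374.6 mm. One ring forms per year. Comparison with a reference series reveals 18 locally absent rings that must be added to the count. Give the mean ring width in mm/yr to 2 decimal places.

1.13 mm/yr

After corrections the count is 324 − 10 + 18 = 332 rings.
Mean rate = 374.6 mm / 332 years ≈ 1.13 mm/yr.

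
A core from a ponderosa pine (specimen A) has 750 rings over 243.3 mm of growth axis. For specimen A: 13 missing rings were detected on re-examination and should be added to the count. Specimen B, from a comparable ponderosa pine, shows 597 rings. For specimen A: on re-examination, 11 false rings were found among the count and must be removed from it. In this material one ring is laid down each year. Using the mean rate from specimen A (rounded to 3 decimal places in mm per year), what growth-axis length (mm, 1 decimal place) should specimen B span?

193.4 mm

Specimen A: correcting the raw count gives 750 − 11 + 13 = 752 true rings.
A: 243.3 mm over 752 years gives 243.3 / 752 ≈ 0.324 mm/year.
B's length ≈ 0.324 × 597 = 193.4 mm.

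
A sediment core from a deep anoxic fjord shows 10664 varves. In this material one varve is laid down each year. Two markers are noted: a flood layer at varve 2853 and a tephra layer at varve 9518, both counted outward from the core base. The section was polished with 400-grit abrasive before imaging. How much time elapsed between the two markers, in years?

6665 years

Separation: 9518 − 2853 = 6665 varves.
One varve per year makes the interval 6665 years.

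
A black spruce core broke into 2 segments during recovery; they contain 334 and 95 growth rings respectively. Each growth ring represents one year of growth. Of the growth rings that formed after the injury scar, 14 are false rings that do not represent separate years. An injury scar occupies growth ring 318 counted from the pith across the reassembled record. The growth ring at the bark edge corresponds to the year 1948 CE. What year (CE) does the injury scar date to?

1851 CE

Total growth rings = 334 + 95 = 429.
429 − 318 = 111 growth rings lie beyond the injury scar toward the bark edge.
111 − 14 false = 97 true growth rings after the injury scar.
Counting back 97 years from 1948 CE places the injury scar in 1948 − 97 = 1851 CE.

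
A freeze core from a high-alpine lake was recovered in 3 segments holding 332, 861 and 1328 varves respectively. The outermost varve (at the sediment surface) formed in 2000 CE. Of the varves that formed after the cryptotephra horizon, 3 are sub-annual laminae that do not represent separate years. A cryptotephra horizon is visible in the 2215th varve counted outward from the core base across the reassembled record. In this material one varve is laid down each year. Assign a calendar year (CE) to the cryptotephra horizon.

Total varves = 332 + 861 + 1328 = 2521.
2521 − 2215 = 306 varves lie beyond the cryptotephra horizon toward the sediment surface.
Excluding 3 false varves: 306 − 3 = 303.
Counting back 303 years from 2000 CE places the cryptotephra horizon in 2000 − 303 = 1697 CE.

1697 CE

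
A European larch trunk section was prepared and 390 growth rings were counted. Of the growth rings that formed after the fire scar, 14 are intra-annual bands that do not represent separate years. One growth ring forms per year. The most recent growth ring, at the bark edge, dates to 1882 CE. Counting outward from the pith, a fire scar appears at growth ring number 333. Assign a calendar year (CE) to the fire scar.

1839 CE

390 − 333 = 57 growth rings lie beyond the fire scar toward the bark edge.
Excluding 14 false growth rings: 57 − 14 = 43.
Counting back 43 years from 1882 CE places the fire scar in 1882 − 43 = 1839 CE.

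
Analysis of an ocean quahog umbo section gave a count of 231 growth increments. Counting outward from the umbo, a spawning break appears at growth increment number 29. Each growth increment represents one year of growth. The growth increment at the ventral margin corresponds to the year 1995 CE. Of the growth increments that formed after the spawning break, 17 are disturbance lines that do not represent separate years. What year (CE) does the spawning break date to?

1810 CE

Between growth increment 29 and the ventral margin there are 231 − 29 = 202 growth increments.
202 − 17 false = 185 true growth increments after the spawning break.
Counting back 185 years from 1995 CE places the spawning break in 1995 − 185 = 1810 CE.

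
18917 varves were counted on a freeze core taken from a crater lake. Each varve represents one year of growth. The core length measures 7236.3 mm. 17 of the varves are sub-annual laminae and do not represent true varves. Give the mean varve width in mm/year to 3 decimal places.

0.383 mm/year

True varve count = 18917 − 17 = 18900.
Extension rate ≈ 7236.3 / 18900 = 0.383 mm/year.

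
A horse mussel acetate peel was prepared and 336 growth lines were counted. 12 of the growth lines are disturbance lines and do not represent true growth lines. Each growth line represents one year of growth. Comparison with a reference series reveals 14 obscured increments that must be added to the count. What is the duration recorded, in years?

Correcting the raw count gives 336 − 12 + 14 = 338 true growth lines.
One growth line per year makes the duration 338 years.

338 years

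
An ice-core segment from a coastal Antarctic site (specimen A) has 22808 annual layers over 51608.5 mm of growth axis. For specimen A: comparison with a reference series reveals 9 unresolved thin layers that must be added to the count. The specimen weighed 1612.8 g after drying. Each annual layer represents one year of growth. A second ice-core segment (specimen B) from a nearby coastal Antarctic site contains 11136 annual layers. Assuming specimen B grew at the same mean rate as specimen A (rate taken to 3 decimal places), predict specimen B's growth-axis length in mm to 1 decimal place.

25189.6 mm

Specimen A: after corrections the count is 22808 + 9 = 22817 annual layers.
A: Extension rate ≈ 51608.5 / 22817 = 2.262 mm per year.
Length of B = 2.262 × 11136 = 25189.6 mm.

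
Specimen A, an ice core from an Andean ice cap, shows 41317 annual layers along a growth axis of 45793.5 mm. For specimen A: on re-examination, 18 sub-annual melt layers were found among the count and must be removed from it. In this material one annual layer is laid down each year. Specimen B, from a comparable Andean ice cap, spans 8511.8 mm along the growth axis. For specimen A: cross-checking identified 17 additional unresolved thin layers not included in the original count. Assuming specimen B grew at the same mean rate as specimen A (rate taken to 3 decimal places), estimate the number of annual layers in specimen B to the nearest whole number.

Specimen A: adjusted count: 41317 − 18 + 17 = 41316 annual layers.
A: Mean rate = 45793.5 mm / 41316 years ≈ 1.108 mm/yr.
Specimen B: 8511.8 mm / 1.108 mm per year = 7682.13 years ≈ 7682 annual layers.

7682 annual layers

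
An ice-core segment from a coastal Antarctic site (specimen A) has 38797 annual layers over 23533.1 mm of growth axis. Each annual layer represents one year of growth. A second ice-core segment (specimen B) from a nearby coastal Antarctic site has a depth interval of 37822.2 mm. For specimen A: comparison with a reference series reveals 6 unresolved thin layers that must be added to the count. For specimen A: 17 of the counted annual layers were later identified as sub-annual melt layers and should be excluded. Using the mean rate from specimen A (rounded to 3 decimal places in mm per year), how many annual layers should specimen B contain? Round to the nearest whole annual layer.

62310 annual layers

Specimen A: adjusted count: 38797 − 17 + 6 = 38786 annual layers.
A: Extension rate ≈ 23533.1 / 38786 = 0.607 mm per year.
Specimen B: 37822.2 mm / 0.607 mm per year = 62310.05 years ≈ 62310 annual layers.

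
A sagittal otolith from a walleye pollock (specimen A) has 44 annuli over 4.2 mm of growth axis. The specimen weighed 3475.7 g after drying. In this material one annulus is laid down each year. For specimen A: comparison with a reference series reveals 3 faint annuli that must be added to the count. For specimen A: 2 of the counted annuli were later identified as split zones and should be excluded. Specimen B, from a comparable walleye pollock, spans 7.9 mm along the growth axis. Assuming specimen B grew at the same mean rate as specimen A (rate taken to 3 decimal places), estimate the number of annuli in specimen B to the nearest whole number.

85 annuli

Specimen A: after corrections the count is 44 − 2 + 3 = 45 annuli.
A: Extension rate ≈ 4.2 / 45 = 0.093 mm/year.
B spans 7.9 / 0.093 = 84.95 years ≈ 85 annuli.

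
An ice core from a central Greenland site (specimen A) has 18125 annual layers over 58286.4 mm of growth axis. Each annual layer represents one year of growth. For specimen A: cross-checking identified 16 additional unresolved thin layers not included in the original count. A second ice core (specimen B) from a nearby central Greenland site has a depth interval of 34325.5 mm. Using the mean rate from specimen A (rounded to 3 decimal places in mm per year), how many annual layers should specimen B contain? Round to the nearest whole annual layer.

10683 annual layers

Specimen A: true annual layer count = 18125 + 16 = 18141.
A: Extension rate ≈ 58286.4 / 18141 = 3.213 mm per year.
B spans 34325.5 / 3.213 = 10683.32 years ≈ 10683 annual layers.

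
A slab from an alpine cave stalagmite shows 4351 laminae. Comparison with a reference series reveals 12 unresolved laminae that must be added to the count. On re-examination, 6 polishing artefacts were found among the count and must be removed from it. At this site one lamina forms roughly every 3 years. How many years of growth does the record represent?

True lamina count = 4351 − 6 + 12 = 4357.
4357 laminae at 3 years each span 4357 × 3 = 13071 years.

13071 years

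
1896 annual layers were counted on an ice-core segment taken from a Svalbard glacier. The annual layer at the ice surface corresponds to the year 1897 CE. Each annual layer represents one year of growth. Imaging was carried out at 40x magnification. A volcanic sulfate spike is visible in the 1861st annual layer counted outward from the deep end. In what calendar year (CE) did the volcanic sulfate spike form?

1862 CE

1896 − 1861 = 35 annual layers lie beyond the volcanic sulfate spike toward the ice surface.
1897 − 35 = 1862 CE.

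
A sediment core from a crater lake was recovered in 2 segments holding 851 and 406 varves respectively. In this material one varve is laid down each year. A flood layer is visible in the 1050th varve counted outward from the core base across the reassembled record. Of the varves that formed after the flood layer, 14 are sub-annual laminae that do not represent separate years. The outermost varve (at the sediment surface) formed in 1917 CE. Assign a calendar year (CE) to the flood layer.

Total varves = 851 + 406 = 1257.
Between varve 1050 and the sediment surface there are 1257 − 1050 = 207 varves.
Removing the 14 false varves leaves 207 − 14 = 193 true varves beyond the flood layer.
Counting back 193 years from 1917 CE places the flood layer in 1917 − 193 = 1724 CE.

1724 CE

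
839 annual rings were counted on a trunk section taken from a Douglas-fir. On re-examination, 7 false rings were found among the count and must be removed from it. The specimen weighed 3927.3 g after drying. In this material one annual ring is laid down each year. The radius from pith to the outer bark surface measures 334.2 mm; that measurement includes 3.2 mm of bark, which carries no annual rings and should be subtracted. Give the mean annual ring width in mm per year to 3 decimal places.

0.398 mm per year

After corrections the count is 839 − 7 = 832 annual rings.
The growth record spans 334.2 − 3.2 = 331.0 mm.
331.0 mm over 832 years gives 331.0 / 832 ≈ 0.398 mm per year.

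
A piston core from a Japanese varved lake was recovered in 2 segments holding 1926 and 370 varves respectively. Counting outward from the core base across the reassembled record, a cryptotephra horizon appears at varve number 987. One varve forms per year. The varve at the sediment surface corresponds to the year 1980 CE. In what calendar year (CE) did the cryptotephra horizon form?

Total varves = 1926 + 370 = 2296.
2296 − 987 = 1309 varves lie beyond the cryptotephra horizon toward the sediment surface.
The varve at the sediment surface is 1980 CE, so the cryptotephra horizon dates to 1980 − 1309 = 671 CE.

671 CE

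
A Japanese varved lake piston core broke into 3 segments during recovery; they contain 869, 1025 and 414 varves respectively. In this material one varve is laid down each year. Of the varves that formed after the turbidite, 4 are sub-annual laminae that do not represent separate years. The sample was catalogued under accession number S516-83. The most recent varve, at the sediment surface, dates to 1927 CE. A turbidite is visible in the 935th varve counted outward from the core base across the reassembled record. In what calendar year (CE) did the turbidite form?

558 CE

Total varves = 869 + 1025 + 414 = 2308.
2308 − 935 = 1373 varves lie beyond the turbidite toward the sediment surface.
Excluding 4 false varves: 1373 − 4 = 1369.
Counting back 1369 years from 1927 CE places the turbidite in 1927 − 1369 = 558 CE.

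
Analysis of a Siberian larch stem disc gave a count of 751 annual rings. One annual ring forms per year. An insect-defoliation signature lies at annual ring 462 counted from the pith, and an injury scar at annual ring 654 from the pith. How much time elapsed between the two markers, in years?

192 yr

654 − 462 = 192 annual rings lie between the two events.
That is 192 years at one annual ring per year.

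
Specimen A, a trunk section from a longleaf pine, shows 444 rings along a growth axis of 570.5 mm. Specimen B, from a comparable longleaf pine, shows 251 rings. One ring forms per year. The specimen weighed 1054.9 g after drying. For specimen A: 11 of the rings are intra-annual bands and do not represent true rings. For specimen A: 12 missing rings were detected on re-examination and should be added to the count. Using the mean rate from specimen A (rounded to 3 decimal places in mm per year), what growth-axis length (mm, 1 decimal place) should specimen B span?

Specimen A: after corrections the count is 444 − 11 + 12 = 445 rings.
A: Mean rate = 570.5 mm / 445 years ≈ 1.282 mm/year.
B's length ≈ 1.282 × 251 = 321.8 mm.

321.8 mm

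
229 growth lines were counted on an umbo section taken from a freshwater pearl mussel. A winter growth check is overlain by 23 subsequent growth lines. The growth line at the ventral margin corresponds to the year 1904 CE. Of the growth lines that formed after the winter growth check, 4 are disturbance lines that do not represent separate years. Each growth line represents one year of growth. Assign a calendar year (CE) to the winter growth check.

1885 CE

There are 23 growth lines younger than the winter growth check.
23 − 4 false = 19 true growth lines after the winter growth check.
The growth line at the ventral margin is 1904 CE, so the winter growth check dates to 1904 − 19 = 1885 CE.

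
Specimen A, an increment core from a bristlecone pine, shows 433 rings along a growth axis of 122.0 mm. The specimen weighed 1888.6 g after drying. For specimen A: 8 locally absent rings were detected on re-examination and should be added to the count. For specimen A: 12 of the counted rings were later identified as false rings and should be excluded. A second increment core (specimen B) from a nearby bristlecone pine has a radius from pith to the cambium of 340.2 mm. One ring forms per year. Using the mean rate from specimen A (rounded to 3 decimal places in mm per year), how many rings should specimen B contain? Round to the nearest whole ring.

Specimen A: correcting the raw count gives 433 − 12 + 8 = 429 true rings.
A: Extension rate ≈ 122.0 / 429 = 0.284 mm/year.
For B, 340.2 / 0.284 = 1197.89 years ≈ 1198 rings.

1198 rings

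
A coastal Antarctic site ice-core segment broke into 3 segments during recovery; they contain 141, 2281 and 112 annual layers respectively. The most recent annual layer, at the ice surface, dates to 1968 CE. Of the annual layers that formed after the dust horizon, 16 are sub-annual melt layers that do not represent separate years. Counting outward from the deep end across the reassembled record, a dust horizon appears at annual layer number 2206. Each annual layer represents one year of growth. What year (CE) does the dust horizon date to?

Total annual layers = 141 + 2281 + 112 = 2534.
Between annual layer 2206 and the ice surface there are 2534 − 2206 = 328 annual layers.
Excluding 16 false annual layers: 328 − 16 = 312.
Counting back 312 years from 1968 CE places the dust horizon in 1968 − 312 = 1656 CE.

1656 CE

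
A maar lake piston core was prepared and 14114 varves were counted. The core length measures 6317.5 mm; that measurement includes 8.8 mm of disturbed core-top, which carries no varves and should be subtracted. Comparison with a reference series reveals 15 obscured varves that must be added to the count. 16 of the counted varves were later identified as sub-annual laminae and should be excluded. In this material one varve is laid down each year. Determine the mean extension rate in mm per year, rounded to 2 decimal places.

0.45 mm per year

After corrections the count is 14114 − 16 + 15 = 14113 varves.
The growth record spans 6317.5 − 8.8 = 6308.7 mm.
Mean rate = 6308.7 mm / 14113 years ≈ 0.45 mm per year.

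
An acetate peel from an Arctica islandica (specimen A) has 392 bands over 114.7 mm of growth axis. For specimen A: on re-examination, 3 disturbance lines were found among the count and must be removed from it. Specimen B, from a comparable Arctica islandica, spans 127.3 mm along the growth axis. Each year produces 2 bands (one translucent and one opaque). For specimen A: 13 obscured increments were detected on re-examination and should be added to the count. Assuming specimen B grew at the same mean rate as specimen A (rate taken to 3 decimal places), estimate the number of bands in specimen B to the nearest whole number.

Specimen A: after corrections the count is 392 − 3 + 13 = 402 bands.
Specimen A: 402 bands at 2 per year is 402 / 2 = 201 years.
A: Mean rate = 114.7 mm / 201 years ≈ 0.571 mm per year.
For B, 127.3 / 0.571 = 222.94 years; at 2 bands per year that is 222.94 × 2 ≈ 446 bands.

446 bands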